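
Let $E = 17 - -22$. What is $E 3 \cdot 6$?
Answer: $702$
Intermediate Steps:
$E = 39$ ($E = 17 + 22 = 39$)
$E 3 \cdot 6 = 39 \cdot 3 \cdot 6 = 117 \cdot 6 = 702$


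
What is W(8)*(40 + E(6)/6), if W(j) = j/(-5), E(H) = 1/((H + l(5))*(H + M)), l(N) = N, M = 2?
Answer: -21121/330 ≈ -64.003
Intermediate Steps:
E(H) = 1/((2 + H)*(5 + H)) (E(H) = 1/((H + 5)*(H + 2)) = 1/((5 + H)*(2 + H)) = 1/((2 + H)*(5 + H)))
W(j) = -j/5 (W(j) = j*(-1/5) = -j/5)
W(8)*(40 + E(6)/6) = (-1/5*8)*(40 + 1/((10 + 6**2 + 7*6)*6)) = -8*(40 + (1/6)/(10 + 36 + 42))/5 = -8*(40 + (1/6)/88)/5 = -8*(40 + (1/88)*(1/6))/5 = -8*(40 + 1/528)/5 = -8/5*21121/528 = -21121/330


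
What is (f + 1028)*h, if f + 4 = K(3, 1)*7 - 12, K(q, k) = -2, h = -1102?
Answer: -1099796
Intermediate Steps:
f = -30 (f = -4 + (-2*7 - 12) = -4 + (-14 - 12) = -4 - 26 = -30)
(f + 1028)*h = (-30 + 1028)*(-1102) = 998*(-1102) = -1099796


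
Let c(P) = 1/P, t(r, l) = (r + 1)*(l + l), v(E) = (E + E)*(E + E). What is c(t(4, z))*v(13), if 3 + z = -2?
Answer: -338/25 ≈ -13.520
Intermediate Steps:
z = -5 (z = -3 - 2 = -5)
v(E) = 4*E² (v(E) = (2*E)*(2*E) = 4*E²)
t(r, l) = 2*l*(1 + r) (t(r, l) = (1 + r)*(2*l) = 2*l*(1 + r))
c(t(4, z))*v(13) = (4*13²)/((2*(-5)*(1 + 4))) = (4*169)/((2*(-5)*5)) = 676/(-50) = -1/50*676 = -338/25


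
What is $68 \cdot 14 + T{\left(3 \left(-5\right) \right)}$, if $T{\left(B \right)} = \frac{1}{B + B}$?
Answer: $\frac{28559}{30} \approx 951.97$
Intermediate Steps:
$T{\left(B \right)} = \frac{1}{2 B}$
$68 \cdot 14 + T{\left(3 \left(-5\right) \right)} = 68 \cdot 14 + \frac{1}{2 \cdot 3 \left(-5\right)} = 952 + \frac{1}{2 \left(-15\right)} = 952 + \frac{1}{2} \left(- \frac{1}{15}\right) = 952 - \frac{1}{30} = \frac{28559}{30}$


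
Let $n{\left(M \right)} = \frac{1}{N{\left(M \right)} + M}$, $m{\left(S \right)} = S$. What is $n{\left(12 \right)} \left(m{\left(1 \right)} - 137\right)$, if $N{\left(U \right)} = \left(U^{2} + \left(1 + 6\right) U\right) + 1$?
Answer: $- \frac{136}{241} \approx -0.56432$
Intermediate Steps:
$N{\left(U \right)} = 1 + U^{2} + 7 U$ ($N{\left(U \right)} = \left(U^{2} + 7 U\right) + 1 = 1 + U^{2} + 7 U$)
$n{\left(M \right)} = \frac{1}{1 + M^{2} + 8 M}$ ($n{\left(M \right)} = \frac{1}{\left(1 + M^{2} + 7 M\right) + M} = \frac{1}{1 + M^{2} + 8 M}$)
$n{\left(12 \right)} \left(m{\left(1 \right)} - 137\right) = \frac{1 - 137}{1 + 12^{2} + 8 \cdot 12} = \frac{1}{1 + 144 + 96} \left(-136\right) = \frac{1}{241} \left(-136\right) = - \frac{136}{241}$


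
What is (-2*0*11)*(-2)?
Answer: 0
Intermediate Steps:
(-2*0*11)*(-2) = (0*11)*(-2) = 0*(-2) = 0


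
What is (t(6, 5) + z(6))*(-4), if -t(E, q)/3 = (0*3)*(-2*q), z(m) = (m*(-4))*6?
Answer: 576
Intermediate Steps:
z(m) = -24*m (z(m) = -4*m*6 = -24*m)
t(E, q) = 0 (t(E, q) = -3*0*3*(-2*q) = -0*(-2*q) = -3*0 = 0)
(t(6, 5) + z(6))*(-4) = (0 - 24*6)*(-4) = (0 - 144)*(-4) = -144*(-4) = 576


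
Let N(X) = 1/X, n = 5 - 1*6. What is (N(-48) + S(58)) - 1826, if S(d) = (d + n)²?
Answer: 68303/48 ≈ 1423.0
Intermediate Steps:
n = -1 (n = 5 - 6 = -1)
S(d) = (-1 + d)² (S(d) = (d - 1)² = (-1 + d)²)
(N(-48) + S(58)) - 1826 = (1/(-48) + (-1 + 58)²) - 1826 = (-1/48 + 57²) - 1826 = (-1/48 + 3249) - 1826 = 155951/48 - 1826 = 68303/48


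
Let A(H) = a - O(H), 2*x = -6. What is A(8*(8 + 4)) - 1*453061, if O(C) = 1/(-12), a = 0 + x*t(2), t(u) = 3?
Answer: -5436839/12 ≈ -4.5307e+5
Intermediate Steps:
x = -3 (x = (½)*(-6) = -3)
a = -9 (a = 0 - 3*3 = 0 - 9 = -9)
O(C) = -1/12
A(H) = -107/12 (A(H) = -9 - 1*(-1/12) = -9 + 1/12 = -107/12)
A(8*(8 + 4)) - 1*453061 = -107/12 - 1*453061 = -107/12 - 453061 = -5436839/12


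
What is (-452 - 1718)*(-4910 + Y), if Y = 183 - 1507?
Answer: 13527780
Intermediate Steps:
Y = -1324
(-452 - 1718)*(-4910 + Y) = (-452 - 1718)*(-4910 - 1324) = -2170*(-6234) = 13527780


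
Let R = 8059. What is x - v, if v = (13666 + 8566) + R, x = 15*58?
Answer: -29421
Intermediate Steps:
x = 870
v = 30291 (v = (13666 + 8566) + 8059 = 22232 + 8059 = 30291)
x - v = 870 - 1*30291 = 870 - 30291 = -29421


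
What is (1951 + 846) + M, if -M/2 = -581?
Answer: 3959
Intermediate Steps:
M = 1162 (M = -2*(-581) = 1162)
(1951 + 846) + M = (1951 + 846) + 1162 = 2797 + 1162 = 3959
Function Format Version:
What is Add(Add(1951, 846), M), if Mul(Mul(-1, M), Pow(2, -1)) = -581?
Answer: 3959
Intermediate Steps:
M = 1162 (M = Mul(-2, -581) = 1162)
Add(Add(1951, 846), M) = Add(Add(1951, 846), 1162) = Add(2797, 1162) = 3959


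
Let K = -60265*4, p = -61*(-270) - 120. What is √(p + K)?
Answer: I*√224710 ≈ 474.04*I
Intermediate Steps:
p = 16350 (p = 16470 - 120 = 16350)
K = -241060
√(p + K) = √(16350 - 241060) = √(-224710) = I*√224710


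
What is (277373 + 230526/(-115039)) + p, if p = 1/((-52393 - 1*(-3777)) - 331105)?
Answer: 12116320701381102/43682724119 ≈ 2.7737e+5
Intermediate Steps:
p = -1/379721 (p = 1/((-52393 + 3777) - 331105) = 1/(-48616 - 331105) = 1/(-379721) = -1/379721 ≈ -2.6335e-6)
(277373 + 230526/(-115039)) + p = (277373 + 230526/(-115039)) - 1/379721 = (277373 + 230526*(-1/115039)) - 1/379721 = (277373 - 230526/115039) - 1/379721 = 31908482021/115039 - 1/379721 = 12116320701381102/43682724119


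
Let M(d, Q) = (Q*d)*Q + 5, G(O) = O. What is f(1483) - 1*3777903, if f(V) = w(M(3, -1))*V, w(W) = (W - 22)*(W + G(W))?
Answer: -4110095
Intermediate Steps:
M(d, Q) = 5 + d*Q**2 (M(d, Q) = d*Q**2 + 5 = 5 + d*Q**2)
w(W) = 2*W*(-22 + W) (w(W) = (W - 22)*(W + W) = (-22 + W)*(2*W) = 2*W*(-22 + W))
f(V) = -224*V (f(V) = (2*(5 + 3*(-1)**2)*(-22 + (5 + 3*(-1)**2)))*V = (2*(5 + 3*1)*(-22 + (5 + 3*1)))*V = (2*(5 + 3)*(-22 + (5 + 3)))*V = (2*8*(-22 + 8))*V = (2*8*(-14))*V = -224*V)
f(1483) - 1*3777903 = -224*1483 - 1*3777903 = -332192 - 3777903 = -4110095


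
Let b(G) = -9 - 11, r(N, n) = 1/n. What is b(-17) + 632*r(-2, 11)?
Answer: 412/11 ≈ 37.455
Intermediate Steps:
b(G) = -20
b(-17) + 632*r(-2, 11) = -20 + 632/11 = 412/11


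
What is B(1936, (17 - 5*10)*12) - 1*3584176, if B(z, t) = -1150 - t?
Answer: -3584930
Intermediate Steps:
B(1936, (17 - 5*10)*12) - 1*3584176 = (-1150 - (17 - 5*10)*12) - 1*3584176 = (-1150 - (17 - 50)*12) - 3584176 = (-1150 - (-33)*12) - 3584176 = (-1150 - 1*(-396)) - 3584176 = (-1150 + 396) - 3584176 = -754 - 3584176 = -3584930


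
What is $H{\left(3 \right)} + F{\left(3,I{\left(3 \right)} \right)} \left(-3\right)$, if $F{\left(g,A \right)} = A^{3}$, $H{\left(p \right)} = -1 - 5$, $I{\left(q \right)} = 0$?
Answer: $-6$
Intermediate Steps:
$H{\left(p \right)} = -6$
$H{\left(3 \right)} + F{\left(3,I{\left(3 \right)} \right)} \left(-3\right) = -6 + 0^{3} \left(-3\right) = -6 + 0 \left(-3\right) = -6 + 0 = -6$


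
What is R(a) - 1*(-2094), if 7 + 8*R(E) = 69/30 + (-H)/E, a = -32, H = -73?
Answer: 2679203/1280 ≈ 2093.1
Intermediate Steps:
R(E) = -47/80 + 73/(8*E) (R(E) = -7/8 + (69/30 + (-1*(-73))/E)/8 = -7/8 + (69*(1/30) + 73/E)/8 = -7/8 + (23/10 + 73/E)/8 = -7/8 + (23/80 + 73/(8*E)) = -47/80 + 73/(8*E))
R(a) - 1*(-2094) = (1/80)*(730 - 47*(-32))/(-32) - 1*(-2094) = (1/80)*(-1/32)*(730 + 1504) + 2094 = (1/80)*(-1/32)*2234 + 2094 = -1117/1280 + 2094 = 2679203/1280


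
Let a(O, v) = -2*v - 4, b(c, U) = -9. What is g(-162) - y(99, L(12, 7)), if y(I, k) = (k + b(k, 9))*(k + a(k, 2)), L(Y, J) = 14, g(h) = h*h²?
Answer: -4251558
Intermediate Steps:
g(h) = h³
a(O, v) = -4 - 2*v
y(I, k) = (-9 + k)*(-8 + k) (y(I, k) = (k - 9)*(k + (-4 - 2*2)) = (-9 + k)*(k + (-4 - 4)) = (-9 + k)*(k - 8) = (-9 + k)*(-8 + k))
g(-162) - y(99, L(12, 7)) = (-162)³ - (72 + 14² - 17*14) = -4251528 - (72 + 196 - 238) = -4251528 - 1*30 = -4251528 - 30 = -4251558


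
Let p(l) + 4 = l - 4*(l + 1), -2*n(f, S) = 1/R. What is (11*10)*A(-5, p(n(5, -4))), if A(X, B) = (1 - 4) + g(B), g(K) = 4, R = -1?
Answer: 110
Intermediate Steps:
n(f, S) = 1/2 (n(f, S) = -1/2/(-1) = -1/2*(-1) = 1/2)
p(l) = -8 - 3*l (p(l) = -4 + (l - 4*(l + 1)) = -4 + (l - 4*(1 + l)) = -4 + (l + (-4 - 4*l)) = -4 + (-4 - 3*l) = -8 - 3*l)
A(X, B) = 1 (A(X, B) = (1 - 4) + 4 = -3 + 4 = 1)
(11*10)*A(-5, p(n(5, -4))) = (11*10)*1 = 110*1 = 110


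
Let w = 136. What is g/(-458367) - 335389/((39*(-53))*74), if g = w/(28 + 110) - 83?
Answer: 272008251871/124042360806 ≈ 2.1929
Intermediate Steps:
g = -5659/69 (g = 136/(28 + 110) - 83 = 136/138 - 83 = (1/138)*136 - 83 = 68/69 - 83 = -5659/69 ≈ -82.015)
g/(-458367) - 335389/((39*(-53))*74) = -5659/69/(-458367) - 335389/((39*(-53))*74) = -5659/69*(-1/458367) - 335389/((-2067*74)) = 5659/31627323 - 335389/(-152958) = 5659/31627323 - 335389*(-1/152958) = 5659/31627323 + 335389/152958 = 272008251871/124042360806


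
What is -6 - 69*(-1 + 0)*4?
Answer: 270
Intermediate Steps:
-6 - 69*(-1 + 0)*4 = -6 - (-69)*4 = -6 - 69*(-4) = -6 + 276 = 270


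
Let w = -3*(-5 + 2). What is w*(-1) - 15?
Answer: -24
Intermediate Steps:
w = 9 (w = -3*(-3) = 9)
w*(-1) - 15 = 9*(-1) - 15 = -9 - 15 = -24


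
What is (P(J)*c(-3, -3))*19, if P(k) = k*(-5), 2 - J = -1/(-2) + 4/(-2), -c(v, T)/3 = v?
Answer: -5985/2 ≈ -2992.5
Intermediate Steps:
c(v, T) = -3*v
J = 7/2 (J = 2 - (-1/(-2) + 4/(-2)) = 2 - (-1*(-1/2) + 4*(-1/2)) = 2 - (1/2 - 2) = 2 - 1*(-3/2) = 2 + 3/2 = 7/2 ≈ 3.5000)
P(k) = -5*k
(P(J)*c(-3, -3))*19 = ((-5*7/2)*(-3*(-3)))*19 = -35/2*9*19 = -315/2*19 = -5985/2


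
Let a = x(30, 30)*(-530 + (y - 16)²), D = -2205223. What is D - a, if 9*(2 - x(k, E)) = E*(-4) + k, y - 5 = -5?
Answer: -2201935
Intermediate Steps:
y = 0 (y = 5 - 5 = 0)
x(k, E) = 2 - k/9 + 4*E/9 (x(k, E) = 2 - (E*(-4) + k)/9 = 2 - (-4*E + k)/9 = 2 - (k - 4*E)/9 = 2 + (-k/9 + 4*E/9) = 2 - k/9 + 4*E/9)
a = -3288 (a = (2 - ⅑*30 + (4/9)*30)*(-530 + (0 - 16)²) = (2 - 10/3 + 40/3)*(-530 + (-16)²) = 12*(-530 + 256) = 12*(-274) = -3288)
D - a = -2205223 - 1*(-3288) = -2205223 + 3288 = -2201935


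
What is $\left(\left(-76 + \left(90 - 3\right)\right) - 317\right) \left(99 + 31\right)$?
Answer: $-39780$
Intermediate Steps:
$\left(\left(-76 + \left(90 - 3\right)\right) - 317\right) \left(99 + 31\right) = \left(\left(-76 + 87\right) - 317\right) 130 = \left(11 - 317\right) 130 = \left(-306\right) 130 = -39780$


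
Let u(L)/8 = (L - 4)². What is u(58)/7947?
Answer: 2592/883 ≈ 2.9354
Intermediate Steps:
u(L) = 8*(-4 + L)² (u(L) = 8*(L - 4)² = 8*(-4 + L)²)
u(58)/7947 = (8*(-4 + 58)²)/7947 = (8*54²)*(1/7947) = (8*2916)*(1/7947) = 23328*(1/7947) = 2592/883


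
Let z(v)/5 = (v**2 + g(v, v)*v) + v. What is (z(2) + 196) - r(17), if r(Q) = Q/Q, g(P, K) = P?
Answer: 245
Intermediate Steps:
r(Q) = 1
z(v) = 5*v + 10*v**2 (z(v) = 5*((v**2 + v*v) + v) = 5*((v**2 + v**2) + v) = 5*(2*v**2 + v) = 5*(v + 2*v**2) = 5*v + 10*v**2)
(z(2) + 196) - r(17) = (5*2*(1 + 2*2) + 196) - 1*1 = (5*2*(1 + 4) + 196) - 1 = (5*2*5 + 196) - 1 = (50 + 196) - 1 = 246 - 1 = 245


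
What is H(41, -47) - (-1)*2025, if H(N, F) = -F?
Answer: 2072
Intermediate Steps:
H(41, -47) - (-1)*2025 = -1*(-47) - (-1)*2025 = 47 - 1*(-2025) = 47 + 2025 = 2072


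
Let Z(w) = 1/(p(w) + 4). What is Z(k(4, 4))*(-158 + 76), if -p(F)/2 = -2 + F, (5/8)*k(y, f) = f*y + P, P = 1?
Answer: 205/116 ≈ 1.7672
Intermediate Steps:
k(y, f) = 8/5 + 8*f*y/5 (k(y, f) = 8*(f*y + 1)/5 = 8*(1 + f*y)/5 = 8/5 + 8*f*y/5)
p(F) = 4 - 2*F (p(F) = -2*(-2 + F) = 4 - 2*F)
Z(w) = 1/(8 - 2*w) (Z(w) = 1/((4 - 2*w) + 4) = 1/(8 - 2*w))
Z(k(4, 4))*(-158 + 76) = (-1/(-8 + 2*(8/5 + (8/5)*4*4)))*(-158 + 76) = -1/(-8 + 2*(8/5 + 128/5))*(-82) = -1/(-8 + 2*(136/5))*(-82) = -1/(-8 + 272/5)*(-82) = -1/232/5*(-82) = -1*5/232*(-82) = -5/232*(-82) = 205/116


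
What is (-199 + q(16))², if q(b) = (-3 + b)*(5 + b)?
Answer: 5476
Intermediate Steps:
(-199 + q(16))² = (-199 + (-15 + 16² + 2*16))² = (-199 + (-15 + 256 + 32))² = (-199 + 273)² = 74² = 5476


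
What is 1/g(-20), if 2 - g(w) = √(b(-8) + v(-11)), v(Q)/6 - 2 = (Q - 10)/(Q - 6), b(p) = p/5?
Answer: -85/587 - √128690/1174 ≈ -0.45037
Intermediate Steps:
b(p) = p/5 (b(p) = p*(⅕) = p/5)
v(Q) = 12 + 6*(-10 + Q)/(-6 + Q) (v(Q) = 12 + 6*((Q - 10)/(Q - 6)) = 12 + 6*((-10 + Q)/(-6 + Q)) = 12 + 6*(-10 + Q)/(-6 + Q))
g(w) = 2 - √128690/85 (g(w) = 2 - √((⅕)*(-8) + 6*(-22 + 3*(-11))/(-6 - 11)) = 2 - √(-8/5 + 6*(-22 - 33)/(-17)) = 2 - √(-8/5 + 6*(-1/17)*(-55)) = 2 - √(-8/5 + 330/17) = 2 - √(1514/85) = 2 - √128690/85)
1/g(-20) = 1/(2 - √128690/85)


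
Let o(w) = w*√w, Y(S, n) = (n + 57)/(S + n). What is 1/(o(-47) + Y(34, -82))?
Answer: 1200/239208817 + 108288*I*√47/239208817 ≈ 5.0165e-6 + 0.0031035*I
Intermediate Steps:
Y(S, n) = (57 + n)/(S + n)
o(w) = w^(3/2)
1/(o(-47) + Y(34, -82)) = 1/((-47)^(3/2) + (57 - 82)/(34 - 82)) = 1/(-47*I*√47 - 25/(-48)) = 1/(-47*I*√47 - 1/48*(-25)) = 1/(-47*I*√47 + 25/48) = 1/(25/48 - 47*I*√47)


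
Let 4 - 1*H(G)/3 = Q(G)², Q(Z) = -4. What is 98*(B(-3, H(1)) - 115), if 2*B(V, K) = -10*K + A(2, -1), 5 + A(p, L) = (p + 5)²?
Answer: 8526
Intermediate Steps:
A(p, L) = -5 + (5 + p)² (A(p, L) = -5 + (p + 5)² = -5 + (5 + p)²)
H(G) = -36 (H(G) = 12 - 3*(-4)² = 12 - 3*16 = 12 - 48 = -36)
B(V, K) = 22 - 5*K (B(V, K) = (-10*K + (-5 + (5 + 2)²))/2 = (-10*K + (-5 + 7²))/2 = (-10*K + (-5 + 49))/2 = (-10*K + 44)/2 = (44 - 10*K)/2 = 22 - 5*K)
98*(B(-3, H(1)) - 115) = 98*((22 - 5*(-36)) - 115) = 98*((22 + 180) - 115) = 98*(202 - 115) = 98*87 = 8526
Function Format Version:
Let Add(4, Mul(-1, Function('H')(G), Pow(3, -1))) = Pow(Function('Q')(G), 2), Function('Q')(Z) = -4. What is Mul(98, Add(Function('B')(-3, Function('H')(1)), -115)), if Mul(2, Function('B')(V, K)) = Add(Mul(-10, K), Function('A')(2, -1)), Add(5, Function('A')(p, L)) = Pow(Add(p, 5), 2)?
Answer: 8526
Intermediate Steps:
Function('A')(p, L) = Add(-5, Pow(Add(5, p), 2)) (Function('A')(p, L) = Add(-5, Pow(Add(p, 5), 2)) = Add(-5, Pow(Add(5, p), 2)))
Function('H')(G) = -36 (Function('H')(G) = Add(12, Mul(-3, Pow(-4, 2))) = Add(12, Mul(-3, 16)) = Add(12, -48) = -36)
Function('B')(V, K) = Add(22, Mul(-5, K)) (Function('B')(V, K) = Mul(Rational(1, 2), Add(Mul(-10, K), Add(-5, Pow(Add(5, 2), 2)))) = Mul(Rational(1, 2), Add(Mul(-10, K), Add(-5, Pow(7, 2)))) = Mul(Rational(1, 2), Add(Mul(-10, K), Add(-5, 49))) = Mul(Rational(1, 2), Add(Mul(-10, K), 44)) = Mul(Rational(1, 2), Add(44, Mul(-10, K))) = Add(22, Mul(-5, K)))
Mul(98, Add(Function('B')(-3, Function('H')(1)), -115)) = Mul(98, Add(Add(22, Mul(-5, -36)), -115)) = Mul(98, Add(Add(22, 180), -115)) = Mul(98, Add(202, -115)) = Mul(98, 87) = 8526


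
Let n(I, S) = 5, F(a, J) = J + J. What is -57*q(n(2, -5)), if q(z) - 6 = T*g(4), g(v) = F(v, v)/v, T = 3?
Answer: -684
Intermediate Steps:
F(a, J) = 2*J
g(v) = 2 (g(v) = (2*v)/v = 2)
q(z) = 12 (q(z) = 6 + 3*2 = 6 + 6 = 12)
-57*q(n(2, -5)) = -57*12 = -684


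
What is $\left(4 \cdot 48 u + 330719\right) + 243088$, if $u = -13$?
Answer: $571311$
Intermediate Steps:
$\left(4 \cdot 48 u + 330719\right) + 243088 = \left(4 \cdot 48 \left(-13\right) + 330719\right) + 243088 = \left(192 \left(-13\right) + 330719\right) + 243088 = \left(-2496 + 330719\right) + 243088 = 328223 + 243088 = 571311$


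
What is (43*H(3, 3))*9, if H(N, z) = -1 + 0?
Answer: -387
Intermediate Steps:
H(N, z) = -1
(43*H(3, 3))*9 = (43*(-1))*9 = -43*9 = -387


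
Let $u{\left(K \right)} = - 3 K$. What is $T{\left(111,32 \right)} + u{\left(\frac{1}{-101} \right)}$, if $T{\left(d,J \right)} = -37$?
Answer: $- \frac{3734}{101} \approx -36.97$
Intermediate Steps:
$T{\left(111,32 \right)} + u{\left(\frac{1}{-101} \right)} = -37 - \frac{3}{-101} = -37 - - \frac{3}{101} = -37 + \frac{3}{101} = - \frac{3734}{101}$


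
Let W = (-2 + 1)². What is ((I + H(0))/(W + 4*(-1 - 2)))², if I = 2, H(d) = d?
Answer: 4/121 ≈ 0.033058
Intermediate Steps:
W = 1 (W = (-1)² = 1)
((I + H(0))/(W + 4*(-1 - 2)))² = ((2 + 0)/(1 + 4*(-1 - 2)))² = (2/(1 + 4*(-3)))² = (2/(1 - 12))² = (2/(-11))² = (2*(-1/11))² = (-2/11)² = 4/121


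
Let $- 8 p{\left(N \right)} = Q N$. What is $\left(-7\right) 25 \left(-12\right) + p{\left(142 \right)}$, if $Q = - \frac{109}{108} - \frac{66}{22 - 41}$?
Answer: $\frac{16877753}{8208} \approx 2056.3$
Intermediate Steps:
$Q = \frac{5057}{2052}$ ($Q = \left(-109\right) \frac{1}{108} - \frac{66}{-19} = - \frac{109}{108} - - \frac{66}{19} = - \frac{109}{108} + \frac{66}{19} = \frac{5057}{2052} \approx 2.4644$)
$p{\left(N \right)} = - \frac{5057 N}{16416}$ ($p{\left(N \right)} = - \frac{\frac{5057}{2052} N}{8} = - \frac{5057 N}{16416}$)
$\left(-7\right) 25 \left(-12\right) + p{\left(142 \right)} = \left(-7\right) 25 \left(-12\right) - \frac{359047}{8208} = \left(-175\right) \left(-12\right) - \frac{359047}{8208} = 2100 - \frac{359047}{8208} = \frac{16877753}{8208}$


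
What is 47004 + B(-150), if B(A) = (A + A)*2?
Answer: 46404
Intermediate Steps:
B(A) = 4*A (B(A) = (2*A)*2 = 4*A)
47004 + B(-150) = 47004 + 4*(-150) = 47004 - 600 = 46404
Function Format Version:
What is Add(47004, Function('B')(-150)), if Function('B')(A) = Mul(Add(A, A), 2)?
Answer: 46404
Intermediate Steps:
Function('B')(A) = Mul(4, A) (Function('B')(A) = Mul(Mul(2, A), 2) = Mul(4, A))
Add(47004, Function('B')(-150)) = Add(47004, Mul(4, -150)) = Add(47004, -600) = 46404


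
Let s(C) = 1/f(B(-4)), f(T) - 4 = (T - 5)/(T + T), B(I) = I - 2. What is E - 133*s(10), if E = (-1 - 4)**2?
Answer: -121/59 ≈ -2.0508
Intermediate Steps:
B(I) = -2 + I
f(T) = 4 + (-5 + T)/(2*T) (f(T) = 4 + (T - 5)/(T + T) = 4 + (-5 + T)/((2*T)) = 4 + (-5 + T)*(1/(2*T)) = 4 + (-5 + T)/(2*T))
E = 25 (E = (-5)**2 = 25)
s(C) = 12/59 (s(C) = 1/((-5 + 9*(-2 - 4))/(2*(-2 - 4))) = 1/((1/2)*(-5 + 9*(-6))/(-6)) = 1/((1/2)*(-1/6)*(-5 - 54)) = 1/((1/2)*(-1/6)*(-59)) = 1/(59/12) = 12/59)
E - 133*s(10) = 25 - 133*12/59 = 25 - 1596/59 = -121/59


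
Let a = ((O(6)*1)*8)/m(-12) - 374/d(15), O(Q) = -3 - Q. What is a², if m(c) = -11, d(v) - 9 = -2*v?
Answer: 31651876/53361 ≈ 593.17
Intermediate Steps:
d(v) = 9 - 2*v
a = 5626/231 (a = (((-3 - 1*6)*1)*8)/(-11) - 374/(9 - 2*15) = (((-3 - 6)*1)*8)*(-1/11) - 374/(9 - 30) = (-9*1*8)*(-1/11) - 374/(-21) = -9*8*(-1/11) - 374*(-1/21) = -72*(-1/11) + 374/21 = 72/11 + 374/21 = 5626/231 ≈ 24.355)
a² = (5626/231)² = 31651876/53361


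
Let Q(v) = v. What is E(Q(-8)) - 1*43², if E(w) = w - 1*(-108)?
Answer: -1749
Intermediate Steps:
E(w) = 108 + w (E(w) = w + 108 = 108 + w)
E(Q(-8)) - 1*43² = (108 - 8) - 1*43² = 100 - 1*1849 = 100 - 1849 = -1749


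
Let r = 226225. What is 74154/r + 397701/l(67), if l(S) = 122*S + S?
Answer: 30193670613/621440075 ≈ 48.587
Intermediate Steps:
l(S) = 123*S
74154/r + 397701/l(67) = 74154/226225 + 397701/((123*67)) = 74154*(1/226225) + 397701/8241 = 74154/226225 + 397701*(1/8241) = 74154/226225 + 132567/2747 = 30193670613/621440075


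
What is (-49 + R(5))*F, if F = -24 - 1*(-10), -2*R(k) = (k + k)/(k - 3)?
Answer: 721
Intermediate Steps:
R(k) = -k/(-3 + k) (R(k) = -(k + k)/(2*(k - 3)) = -2*k/(2*(-3 + k)) = -k/(-3 + k))
F = -14 (F = -24 + 10 = -14)
(-49 + R(5))*F = (-49 - 1*5/(-3 + 5))*(-14) = (-49 - 1*5/2)*(-14) = (-49 - 1*5*½)*(-14) = (-49 - 5/2)*(-14) = -103/2*(-14) = 721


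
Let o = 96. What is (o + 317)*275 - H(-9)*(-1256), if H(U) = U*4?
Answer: 68359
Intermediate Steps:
H(U) = 4*U
(o + 317)*275 - H(-9)*(-1256) = (96 + 317)*275 - 4*(-9)*(-1256) = 413*275 - (-36)*(-1256) = 113575 - 1*45216 = 113575 - 45216 = 68359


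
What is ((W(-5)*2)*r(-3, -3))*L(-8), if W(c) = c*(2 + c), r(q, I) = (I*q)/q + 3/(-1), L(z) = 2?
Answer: -360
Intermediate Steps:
r(q, I) = -3 + I (r(q, I) = I + 3*(-1) = I - 3 = -3 + I)
((W(-5)*2)*r(-3, -3))*L(-8) = ((-5*(2 - 5)*2)*(-3 - 3))*2 = ((-5*(-3)*2)*(-6))*2 = ((15*2)*(-6))*2 = (30*(-6))*2 = -180*2 = -360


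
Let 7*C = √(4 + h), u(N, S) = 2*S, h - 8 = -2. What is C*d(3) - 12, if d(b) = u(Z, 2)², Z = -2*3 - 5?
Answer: -12 + 16*√10/7 ≈ -4.7719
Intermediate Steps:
Z = -11 (Z = -6 - 5 = -11)
h = 6 (h = 8 - 2 = 6)
d(b) = 16 (d(b) = (2*2)² = 4² = 16)
C = √10/7 (C = √(4 + 6)/7 = √10/7 ≈ 0.45175)
C*d(3) - 12 = (√10/7)*16 - 12 = 16*√10/7 - 12 = -12 + 16*√10/7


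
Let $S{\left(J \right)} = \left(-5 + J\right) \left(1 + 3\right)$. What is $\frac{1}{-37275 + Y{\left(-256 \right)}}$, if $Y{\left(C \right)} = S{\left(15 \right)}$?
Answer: $- \frac{1}{37235} \approx -2.6856 \cdot 10^{-5}$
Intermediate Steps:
$S{\left(J \right)} = -20 + 4 J$ ($S{\left(J \right)} = \left(-5 + J\right) 4 = -20 + 4 J$)
$Y{\left(C \right)} = 40$ ($Y{\left(C \right)} = -20 + 4 \cdot 15 = -20 + 60 = 40$)
$\frac{1}{-37275 + Y{\left(-256 \right)}} = \frac{1}{-37275 + 40} = \frac{1}{-37235} = - \frac{1}{37235}$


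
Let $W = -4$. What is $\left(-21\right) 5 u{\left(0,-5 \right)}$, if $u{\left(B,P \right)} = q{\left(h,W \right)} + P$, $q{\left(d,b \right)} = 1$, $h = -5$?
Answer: $420$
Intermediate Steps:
$u{\left(B,P \right)} = 1 + P$
$\left(-21\right) 5 u{\left(0,-5 \right)} = \left(-21\right) 5 \left(1 - 5\right) = \left(-105\right) \left(-4\right) = 420$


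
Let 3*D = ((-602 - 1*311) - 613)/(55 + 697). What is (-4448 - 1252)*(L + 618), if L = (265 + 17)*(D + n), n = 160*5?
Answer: -1288355325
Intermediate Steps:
n = 800
D = -763/1128 (D = (((-602 - 1*311) - 613)/(55 + 697))/3 = (((-602 - 311) - 613)/752)/3 = ((-913 - 613)*(1/752))/3 = (-1526*1/752)/3 = (⅓)*(-763/376) = -763/1128 ≈ -0.67642)
L = 901637/4 (L = (265 + 17)*(-763/1128 + 800) = 282*(901637/1128) = 901637/4 ≈ 2.2541e+5)
(-4448 - 1252)*(L + 618) = (-4448 - 1252)*(901637/4 + 618) = -5700*904109/4 = -1288355325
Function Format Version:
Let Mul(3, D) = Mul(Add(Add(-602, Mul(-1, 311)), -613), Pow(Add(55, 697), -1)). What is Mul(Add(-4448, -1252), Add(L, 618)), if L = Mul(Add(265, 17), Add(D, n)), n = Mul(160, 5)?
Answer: -1288355325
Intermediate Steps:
n = 800
D = Rational(-763, 1128) (D = Mul(Rational(1, 3), Mul(Add(Add(-602, Mul(-1, 311)), -613), Pow(Add(55, 697), -1))) = Mul(Rational(1, 3), Mul(Add(Add(-602, -311), -613), Pow(752, -1))) = Mul(Rational(1, 3), Mul(Add(-913, -613), Rational(1, 752))) = Mul(Rational(1, 3), Mul(-1526, Rational(1, 752))) = Mul(Rational(1, 3), Rational(-763, 376)) = Rational(-763, 1128) ≈ -0.67642)
L = Rational(901637, 4) (L = Mul(Add(265, 17), Add(Rational(-763, 1128), 800)) = Mul(282, Rational(901637, 1128)) = Rational(901637, 4) ≈ 2.2541e+5)
Mul(Add(-4448, -1252), Add(L, 618)) = Mul(Add(-4448, -1252), Add(Rational(901637, 4), 618)) = Mul(-5700, Rational(904109, 4)) = -1288355325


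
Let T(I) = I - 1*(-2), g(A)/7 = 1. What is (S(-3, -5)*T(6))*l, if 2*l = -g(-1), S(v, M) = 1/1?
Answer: -28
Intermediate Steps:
g(A) = 7 (g(A) = 7*1 = 7)
T(I) = 2 + I (T(I) = I + 2 = 2 + I)
S(v, M) = 1
l = -7/2 (l = (-1*7)/2 = (½)*(-7) = -7/2 ≈ -3.5000)
(S(-3, -5)*T(6))*l = (1*(2 + 6))*(-7/2) = (1*8)*(-7/2) = 8*(-7/2) = -28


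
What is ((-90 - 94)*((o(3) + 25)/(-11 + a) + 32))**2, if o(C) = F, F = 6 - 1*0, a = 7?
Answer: 19909444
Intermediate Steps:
F = 6 (F = 6 + 0 = 6)
o(C) = 6
((-90 - 94)*((o(3) + 25)/(-11 + a) + 32))**2 = ((-90 - 94)*((6 + 25)/(-11 + 7) + 32))**2 = (-184*(31/(-4) + 32))**2 = (-184*(31*(-1/4) + 32))**2 = (-184*(-31/4 + 32))**2 = (-184*97/4)**2 = (-4462)**2 = 19909444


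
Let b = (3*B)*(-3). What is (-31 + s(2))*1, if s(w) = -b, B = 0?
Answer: -31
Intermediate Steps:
b = 0 (b = (3*0)*(-3) = 0*(-3) = 0)
s(w) = 0 (s(w) = -1*0 = 0)
(-31 + s(2))*1 = (-31 + 0)*1 = -31*1 = -31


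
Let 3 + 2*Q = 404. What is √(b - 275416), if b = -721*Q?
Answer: I*√1679906/2 ≈ 648.06*I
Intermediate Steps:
Q = 401/2 (Q = -3/2 + (½)*404 = -3/2 + 202 = 401/2 ≈ 200.50)
b = -289121/2 (b = -721*401/2 = -289121/2 ≈ -1.4456e+5)
√(b - 275416) = √(-289121/2 - 275416) = √(-839953/2) = I*√1679906/2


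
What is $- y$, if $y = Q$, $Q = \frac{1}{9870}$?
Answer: $- \frac{1}{9870} \approx -0.00010132$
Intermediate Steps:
$Q = \frac{1}{9870} \approx 0.00010132$
$y = \frac{1}{9870} \approx 0.00010132$
$- y = \left(-1\right) \frac{1}{9870} = - \frac{1}{9870}$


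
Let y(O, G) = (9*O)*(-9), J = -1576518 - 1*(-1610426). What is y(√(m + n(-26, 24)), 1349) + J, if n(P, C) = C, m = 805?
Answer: 33908 - 81*√829 ≈ 31576.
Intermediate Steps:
J = 33908 (J = -1576518 + 1610426 = 33908)
y(O, G) = -81*O
y(√(m + n(-26, 24)), 1349) + J = -81*√(805 + 24) + 33908 = -81*√829 + 33908 = 33908 - 81*√829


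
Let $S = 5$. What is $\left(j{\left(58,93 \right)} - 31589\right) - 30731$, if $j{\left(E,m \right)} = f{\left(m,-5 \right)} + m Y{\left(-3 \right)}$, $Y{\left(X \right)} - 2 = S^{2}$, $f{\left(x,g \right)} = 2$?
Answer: $-59807$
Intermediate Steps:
$Y{\left(X \right)} = 27$ ($Y{\left(X \right)} = 2 + 5^{2} = 2 + 25 = 27$)
$j{\left(E,m \right)} = 2 + 27 m$ ($j{\left(E,m \right)} = 2 + m 27 = 2 + 27 m$)
$\left(j{\left(58,93 \right)} - 31589\right) - 30731 = \left(\left(2 + 27 \cdot 93\right) - 31589\right) - 30731 = \left(\left(2 + 2511\right) - 31589\right) - 30731 = \left(2513 - 31589\right) - 30731 = -29076 - 30731 = -59807$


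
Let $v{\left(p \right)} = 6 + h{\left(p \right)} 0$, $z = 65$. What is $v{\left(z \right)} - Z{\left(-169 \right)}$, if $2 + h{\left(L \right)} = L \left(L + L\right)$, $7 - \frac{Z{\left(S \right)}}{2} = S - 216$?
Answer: $-778$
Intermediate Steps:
$Z{\left(S \right)} = 446 - 2 S$ ($Z{\left(S \right)} = 14 - 2 \left(S - 216\right) = 14 - 2 \left(-216 + S\right) = 14 - \left(-432 + 2 S\right) = 446 - 2 S$)
$h{\left(L \right)} = -2 + 2 L^{2}$ ($h{\left(L \right)} = -2 + L \left(L + L\right) = -2 + L 2 L = -2 + 2 L^{2}$)
$v{\left(p \right)} = 6$ ($v{\left(p \right)} = 6 + \left(-2 + 2 p^{2}\right) 0 = 6 + 0 = 6$)
$v{\left(z \right)} - Z{\left(-169 \right)} = 6 - \left(446 - -338\right) = 6 - \left(446 + 338\right) = 6 - 784 = -778$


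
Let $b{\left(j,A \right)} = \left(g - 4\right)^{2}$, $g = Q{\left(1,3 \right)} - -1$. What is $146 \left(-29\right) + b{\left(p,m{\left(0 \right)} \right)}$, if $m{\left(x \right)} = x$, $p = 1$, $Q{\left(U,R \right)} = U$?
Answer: $-4230$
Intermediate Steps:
$g = 2$ ($g = 1 - -1 = 1 + 1 = 2$)
$b{\left(j,A \right)} = 4$ ($b{\left(j,A \right)} = \left(2 - 4\right)^{2} = \left(-2\right)^{2} = 4$)
$146 \left(-29\right) + b{\left(p,m{\left(0 \right)} \right)} = 146 \left(-29\right) + 4 = -4234 + 4 = -4230$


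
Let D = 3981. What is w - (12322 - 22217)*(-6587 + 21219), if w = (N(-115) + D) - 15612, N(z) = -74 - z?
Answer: 144772050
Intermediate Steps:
w = -11590 (w = ((-74 - 1*(-115)) + 3981) - 15612 = ((-74 + 115) + 3981) - 15612 = (41 + 3981) - 15612 = 4022 - 15612 = -11590)
w - (12322 - 22217)*(-6587 + 21219) = -11590 - (12322 - 22217)*(-6587 + 21219) = -11590 - (-9895)*14632 = -11590 - 1*(-144783640) = -11590 + 144783640 = 144772050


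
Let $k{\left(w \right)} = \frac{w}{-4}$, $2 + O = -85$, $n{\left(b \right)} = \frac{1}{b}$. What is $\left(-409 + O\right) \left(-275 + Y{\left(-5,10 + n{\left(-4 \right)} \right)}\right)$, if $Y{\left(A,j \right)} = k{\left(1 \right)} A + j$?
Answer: $130944$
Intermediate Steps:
$O = -87$ ($O = -2 - 85 = -87$)
$k{\left(w \right)} = - \frac{w}{4}$ ($k{\left(w \right)} = w \left(- \frac{1}{4}\right) = - \frac{w}{4}$)
$Y{\left(A,j \right)} = j - \frac{A}{4}$ ($Y{\left(A,j \right)} = \left(- \frac{1}{4}\right) 1 A + j = - \frac{A}{4} + j = j - \frac{A}{4}$)
$\left(-409 + O\right) \left(-275 + Y{\left(-5,10 + n{\left(-4 \right)} \right)}\right) = \left(-409 - 87\right) \left(-275 + \left(\left(10 + \frac{1}{-4}\right) - - \frac{5}{4}\right)\right) = - 496 \left(-275 + \left(\left(10 - \frac{1}{4}\right) + \frac{5}{4}\right)\right) = - 496 \left(-275 + \left(\frac{39}{4} + \frac{5}{4}\right)\right) = - 496 \left(-275 + 11\right) = \left(-496\right) \left(-264\right) = 130944$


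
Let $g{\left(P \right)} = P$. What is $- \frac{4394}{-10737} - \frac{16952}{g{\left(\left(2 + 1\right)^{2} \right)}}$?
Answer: $- \frac{20219342}{10737} \approx -1883.1$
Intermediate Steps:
$- \frac{4394}{-10737} - \frac{16952}{g{\left(\left(2 + 1\right)^{2} \right)}} = - \frac{4394}{-10737} - \frac{16952}{\left(2 + 1\right)^{2}} = \left(-4394\right) \left(- \frac{1}{10737}\right) - \frac{16952}{3^{2}} = \frac{4394}{10737} - \frac{16952}{9} = - \frac{20219342}{10737}$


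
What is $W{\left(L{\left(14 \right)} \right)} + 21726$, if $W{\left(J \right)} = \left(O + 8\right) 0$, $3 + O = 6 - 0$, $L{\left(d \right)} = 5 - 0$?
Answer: $21726$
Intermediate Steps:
$L{\left(d \right)} = 5$ ($L{\left(d \right)} = 5 + 0 = 5$)
$O = 3$ ($O = -3 + \left(6 - 0\right) = -3 + \left(6 + 0\right) = -3 + 6 = 3$)
$W{\left(J \right)} = 0$ ($W{\left(J \right)} = \left(3 + 8\right) 0 = 11 \cdot 0 = 0$)
$W{\left(L{\left(14 \right)} \right)} + 21726 = 0 + 21726 = 21726$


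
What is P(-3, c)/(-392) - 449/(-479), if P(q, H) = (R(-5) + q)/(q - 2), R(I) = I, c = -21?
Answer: 109526/117355 ≈ 0.93329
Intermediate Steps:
P(q, H) = (-5 + q)/(-2 + q) (P(q, H) = (-5 + q)/(q - 2) = (-5 + q)/(-2 + q))
P(-3, c)/(-392) - 449/(-479) = ((-5 - 3)/(-2 - 3))/(-392) - 449/(-479) = (-8/(-5))*(-1/392) - 449*(-1/479) = -⅕*(-8)*(-1/392) + 449/479 = (8/5)*(-1/392) + 449/479 = -1/245 + 449/479 = 109526/117355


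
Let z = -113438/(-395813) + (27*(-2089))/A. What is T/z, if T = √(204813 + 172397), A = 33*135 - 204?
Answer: -560867021*√377210/7280938567 ≈ -47.311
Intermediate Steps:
A = 4251 (A = 4455 - 204 = 4251)
z = -7280938567/560867021 (z = -113438/(-395813) + (27*(-2089))/4251 = -113438*(-1/395813) - 56403*1/4251 = 113438/395813 - 18801/1417 = -7280938567/560867021 ≈ -12.982)
T = √377210 ≈ 614.17
T/z = √377210/(-7280938567/560867021) = √377210*(-560867021/7280938567) = -560867021*√377210/7280938567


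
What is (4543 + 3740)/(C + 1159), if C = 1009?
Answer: 8283/2168 ≈ 3.8206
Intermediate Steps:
(4543 + 3740)/(C + 1159) = (4543 + 3740)/(1009 + 1159) = 8283/2168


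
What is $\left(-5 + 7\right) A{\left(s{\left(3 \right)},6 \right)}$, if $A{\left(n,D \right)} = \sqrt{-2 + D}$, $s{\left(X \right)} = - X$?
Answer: $4$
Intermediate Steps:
$\left(-5 + 7\right) A{\left(s{\left(3 \right)},6 \right)} = \left(-5 + 7\right) \sqrt{-2 + 6} = 2 \sqrt{4} = 2 \cdot 2 = 4$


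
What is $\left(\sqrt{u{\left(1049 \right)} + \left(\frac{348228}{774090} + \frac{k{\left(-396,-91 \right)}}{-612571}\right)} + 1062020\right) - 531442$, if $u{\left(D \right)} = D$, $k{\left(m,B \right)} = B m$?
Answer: $530578 + \frac{\sqrt{728262782476426043265255}}{26343615855} \approx 5.3061 \cdot 10^{5}$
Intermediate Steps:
$\left(\sqrt{u{\left(1049 \right)} + \left(\frac{348228}{774090} + \frac{k{\left(-396,-91 \right)}}{-612571}\right)} + 1062020\right) - 531442 = \left(\sqrt{1049 + \left(\frac{348228}{774090} + \frac{\left(-91\right) \left(-396\right)}{-612571}\right)} + 1062020\right) - 531442 = \left(\sqrt{1049 + \left(348228 \cdot \frac{1}{774090} + 36036 \left(- \frac{1}{612571}\right)\right)} + 1062020\right) - 531442 = \left(\sqrt{1049 + \left(\frac{19346}{43005} - \frac{36036}{612571}\right)} + 1062020\right) - 531442 = \left(\sqrt{1049 + \frac{10301070386}{26343615855}} + 1062020\right) - 531442 = \left(\sqrt{\frac{27644754102281}{26343615855}} + 1062020\right) - 531442 = \left(\frac{\sqrt{728262782476426043265255}}{26343615855} + 1062020\right) - 531442 = \left(1062020 + \frac{\sqrt{728262782476426043265255}}{26343615855}\right) - 531442 = 530578 + \frac{\sqrt{728262782476426043265255}}{26343615855}$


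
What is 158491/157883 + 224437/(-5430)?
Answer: -34574180741/857304690 ≈ -40.329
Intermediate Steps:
158491/157883 + 224437/(-5430) = 158491*(1/157883) + 224437*(-1/5430) = 158491/157883 - 224437/5430 = -34574180741/857304690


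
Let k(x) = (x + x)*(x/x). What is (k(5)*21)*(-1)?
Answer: -210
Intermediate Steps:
k(x) = 2*x (k(x) = (2*x)*1 = 2*x)
(k(5)*21)*(-1) = ((2*5)*21)*(-1) = (10*21)*(-1) = 210*(-1) = -210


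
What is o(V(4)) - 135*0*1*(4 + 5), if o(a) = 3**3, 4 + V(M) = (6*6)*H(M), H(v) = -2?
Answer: 27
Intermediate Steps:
V(M) = -76 (V(M) = -4 + (6*6)*(-2) = -4 + 36*(-2) = -4 - 72 = -76)
o(a) = 27
o(V(4)) - 135*0*1*(4 + 5) = 27 - 135*0*1*(4 + 5) = 27 - 0*9 = 27 - 135*0 = 27 + 0 = 27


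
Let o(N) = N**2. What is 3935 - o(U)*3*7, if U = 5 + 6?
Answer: 1394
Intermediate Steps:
U = 11
3935 - o(U)*3*7 = 3935 - 11**2*3*7 = 3935 - 121*3*7 = 3935 - 363*7 = 3935 - 1*2541 = 3935 - 2541 = 1394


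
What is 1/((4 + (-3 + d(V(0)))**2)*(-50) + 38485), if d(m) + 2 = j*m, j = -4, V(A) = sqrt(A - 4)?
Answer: 8047/326971045 + 160*I/65394209 ≈ 2.4611e-5 + 2.4467e-6*I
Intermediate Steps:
V(A) = sqrt(-4 + A)
d(m) = -2 - 4*m
1/((4 + (-3 + d(V(0)))**2)*(-50) + 38485) = 1/((4 + (-3 + (-2 - 4*sqrt(-4 + 0)))**2)*(-50) + 38485) = 1/((4 + (-3 + (-2 - 8*I))**2)*(-50) + 38485) = 1/((4 + (-5 - 8*I)**2)*(-50) + 38485) = 1/((-200 - 50*(-5 - 8*I)**2) + 38485) = 1/(38285 - 50*(-5 - 8*I)**2)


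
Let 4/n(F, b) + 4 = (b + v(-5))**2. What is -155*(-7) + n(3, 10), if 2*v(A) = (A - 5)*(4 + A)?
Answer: 239789/221 ≈ 1085.0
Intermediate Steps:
v(A) = (-5 + A)*(4 + A)/2 (v(A) = ((A - 5)*(4 + A))/2 = ((-5 + A)*(4 + A))/2 = (-5 + A)*(4 + A)/2)
n(F, b) = 4/(-4 + (5 + b)**2) (n(F, b) = 4/(-4 + (b + (-10 + (1/2)*(-5)**2 - 1/2*(-5)))**2) = 4/(-4 + (b + (-10 + (1/2)*25 + 5/2))**2) = 4/(-4 + (b + (-10 + 25/2 + 5/2))**2) = 4/(-4 + (b + 5)**2) = 4/(-4 + (5 + b)**2))
-155*(-7) + n(3, 10) = -155*(-7) + 4/(-4 + (5 + 10)**2) = 1085 + 4/(-4 + 15**2) = 1085 + 4/(-4 + 225) = 1085 + 4/221 = 239789/221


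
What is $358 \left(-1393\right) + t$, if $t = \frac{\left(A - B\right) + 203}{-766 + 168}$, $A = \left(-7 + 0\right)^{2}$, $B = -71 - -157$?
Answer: $- \frac{149109589}{299} \approx -4.9869 \cdot 10^{5}$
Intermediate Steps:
$B = 86$ ($B = -71 + 157 = 86$)
$A = 49$ ($A = \left(-7\right)^{2} = 49$)
$t = - \frac{83}{299}$ ($t = \frac{\left(49 - 86\right) + 203}{-766 + 168} = \frac{\left(49 - 86\right) + 203}{-598} = \left(-37 + 203\right) \left(- \frac{1}{598}\right) = 166 \left(- \frac{1}{598}\right) = - \frac{83}{299} \approx -0.27759$)
$358 \left(-1393\right) + t = 358 \left(-1393\right) - \frac{83}{299} = -498694 - \frac{83}{299} = - \frac{149109589}{299}$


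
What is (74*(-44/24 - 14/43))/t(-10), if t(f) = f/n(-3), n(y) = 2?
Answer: 20609/645 ≈ 31.952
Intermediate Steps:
t(f) = f/2
(74*(-44/24 - 14/43))/t(-10) = (74*(-44/24 - 14/43))/(((½)*(-10))) = (74*(-44*1/24 - 14*1/43))/(-5) = (74*(-11/6 - 14/43))*(-⅕) = (74*(-557/258))*(-⅕) = -20609/129*(-⅕) = 20609/645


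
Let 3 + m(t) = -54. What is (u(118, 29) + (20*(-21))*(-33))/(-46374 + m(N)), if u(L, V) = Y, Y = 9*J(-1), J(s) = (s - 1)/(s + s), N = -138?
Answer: -23/77 ≈ -0.29870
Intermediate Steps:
m(t) = -57 (m(t) = -3 - 54 = -57)
J(s) = (-1 + s)/(2*s) (J(s) = (-1 + s)/((2*s)) = (-1 + s)*(1/(2*s)) = (-1 + s)/(2*s))
Y = 9 (Y = 9*((½)*(-1 - 1)/(-1)) = 9*((½)*(-1)*(-2)) = 9*1 = 9)
u(L, V) = 9
(u(118, 29) + (20*(-21))*(-33))/(-46374 + m(N)) = (9 + (20*(-21))*(-33))/(-46374 - 57) = (9 - 420*(-33))/(-46431) = (9 + 13860)*(-1/46431) = 13869*(-1/46431) = -23/77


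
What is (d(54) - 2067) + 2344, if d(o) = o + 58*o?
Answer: 3463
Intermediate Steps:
d(o) = 59*o
(d(54) - 2067) + 2344 = (59*54 - 2067) + 2344 = (3186 - 2067) + 2344 = 1119 + 2344 = 3463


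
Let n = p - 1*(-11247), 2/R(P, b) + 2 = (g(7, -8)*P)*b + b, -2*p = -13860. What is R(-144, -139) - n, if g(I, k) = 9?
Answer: -3271914529/180003 ≈ -18177.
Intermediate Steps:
p = 6930 (p = -½*(-13860) = 6930)
R(P, b) = 2/(-2 + b + 9*P*b) (R(P, b) = 2/(-2 + ((9*P)*b + b)) = 2/(-2 + (9*P*b + b)) = 2/(-2 + (b + 9*P*b)) = 2/(-2 + b + 9*P*b))
n = 18177 (n = 6930 - 1*(-11247) = 6930 + 11247 = 18177)
R(-144, -139) - n = 2/(-2 - 139 + 9*(-144)*(-139)) - 1*18177 = 2/(-2 - 139 + 180144) - 18177 = 2/180003 - 18177 = -3271914529/180003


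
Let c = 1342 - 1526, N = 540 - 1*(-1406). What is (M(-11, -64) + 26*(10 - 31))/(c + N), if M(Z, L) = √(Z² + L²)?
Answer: -273/881 + √4217/1762 ≈ -0.27302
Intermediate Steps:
N = 1946 (N = 540 + 1406 = 1946)
c = -184
M(Z, L) = √(L² + Z²)
(M(-11, -64) + 26*(10 - 31))/(c + N) = (√((-64)² + (-11)²) + 26*(10 - 31))/(-184 + 1946) = (√(4096 + 121) + 26*(-21))/1762 = (√4217 - 546)*(1/1762) = (-546 + √4217)*(1/1762) = -273/881 + √4217/1762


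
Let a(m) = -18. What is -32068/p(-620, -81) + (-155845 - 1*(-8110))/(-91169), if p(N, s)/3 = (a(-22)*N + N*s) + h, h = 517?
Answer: 24509452393/16929262779 ≈ 1.4478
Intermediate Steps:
p(N, s) = 1551 - 54*N + 3*N*s (p(N, s) = 3*((-18*N + N*s) + 517) = 3*(517 - 18*N + N*s) = 1551 - 54*N + 3*N*s)
-32068/p(-620, -81) + (-155845 - 1*(-8110))/(-91169) = -32068/(1551 - 54*(-620) + 3*(-620)*(-81)) + (-155845 - 1*(-8110))/(-91169) = -32068/(1551 + 33480 + 150660) + (-155845 + 8110)*(-1/91169) = -32068/185691 - 147735*(-1/91169) = -32068*1/185691 + 147735/91169 = -32068/185691 + 147735/91169 = 24509452393/16929262779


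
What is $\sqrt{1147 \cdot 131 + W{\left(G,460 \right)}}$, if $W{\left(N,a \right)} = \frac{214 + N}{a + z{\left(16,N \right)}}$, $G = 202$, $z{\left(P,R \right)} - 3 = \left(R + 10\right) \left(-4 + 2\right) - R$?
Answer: $\frac{15 \sqrt{17742713}}{163} \approx 387.63$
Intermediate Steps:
$z{\left(P,R \right)} = -17 - 3 R$ ($z{\left(P,R \right)} = 3 - \left(R - \left(R + 10\right) \left(-4 + 2\right)\right) = 3 - \left(R - \left(10 + R\right) \left(-2\right)\right) = 3 - \left(20 + 3 R\right) = -17 - 3 R$)
$W{\left(N,a \right)} = \frac{214 + N}{-17 + a - 3 N}$ ($W{\left(N,a \right)} = \frac{214 + N}{a - \left(17 + 3 N\right)} = \frac{214 + N}{-17 + a - 3 N}$)
$\sqrt{1147 \cdot 131 + W{\left(G,460 \right)}} = \sqrt{1147 \cdot 131 + \frac{214 + 202}{-17 + 460 - 606}} = \sqrt{150257 + \frac{1}{-17 + 460 - 606} \cdot 416} = \sqrt{150257 + \frac{1}{-163} \cdot 416} = \sqrt{150257 - \frac{416}{163}} = \sqrt{\frac{24491475}{163}} = \frac{15 \sqrt{17742713}}{163}$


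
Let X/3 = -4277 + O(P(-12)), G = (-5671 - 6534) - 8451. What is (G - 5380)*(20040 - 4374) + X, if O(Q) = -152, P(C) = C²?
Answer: -407893263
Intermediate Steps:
G = -20656 (G = -12205 - 8451 = -20656)
X = -13287 (X = 3*(-4277 - 152) = 3*(-4429) = -13287)
(G - 5380)*(20040 - 4374) + X = (-20656 - 5380)*(20040 - 4374) - 13287 = -26036*15666 - 13287 = -407879976 - 13287 = -407893263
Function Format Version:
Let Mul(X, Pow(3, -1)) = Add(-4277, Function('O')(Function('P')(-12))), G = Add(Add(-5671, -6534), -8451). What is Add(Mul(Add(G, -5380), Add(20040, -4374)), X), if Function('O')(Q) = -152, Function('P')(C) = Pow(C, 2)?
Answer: -407893263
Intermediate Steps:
G = -20656 (G = Add(-12205, -8451) = -20656)
X = -13287 (X = Mul(3, Add(-4277, -152)) = Mul(3, -4429) = -13287)
Add(Mul(Add(G, -5380), Add(20040, -4374)), X) = Add(Mul(Add(-20656, -5380), Add(20040, -4374)), -13287) = Add(Mul(-26036, 15666), -13287) = Add(-407879976, -13287) = -407893263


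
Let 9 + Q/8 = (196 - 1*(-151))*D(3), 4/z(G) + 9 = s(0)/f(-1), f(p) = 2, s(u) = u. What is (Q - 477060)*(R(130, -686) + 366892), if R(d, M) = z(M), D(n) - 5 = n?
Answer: -1502169966176/9 ≈ -1.6691e+11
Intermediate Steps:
D(n) = 5 + n
z(G) = -4/9 (z(G) = 4/(-9 + 0/2) = 4/(-9 + 0*(1/2)) = 4/(-9 + 0) = 4/(-9) = 4*(-1/9) = -4/9)
R(d, M) = -4/9
Q = 22136 (Q = -72 + 8*((196 - 1*(-151))*(5 + 3)) = -72 + 8*((196 + 151)*8) = -72 + 8*(347*8) = -72 + 8*2776 = -72 + 22208 = 22136)
(Q - 477060)*(R(130, -686) + 366892) = (22136 - 477060)*(-4/9 + 366892) = -454924*3302024/9 = -1502169966176/9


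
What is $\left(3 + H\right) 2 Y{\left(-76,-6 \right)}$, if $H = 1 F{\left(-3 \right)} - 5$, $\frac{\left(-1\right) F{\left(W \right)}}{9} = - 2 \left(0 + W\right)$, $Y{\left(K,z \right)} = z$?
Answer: $672$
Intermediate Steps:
$F{\left(W \right)} = 18 W$ ($F{\left(W \right)} = - 9 \left(- 2 \left(0 + W\right)\right) = - 9 \left(- 2 W\right) = 18 W$)
$H = -59$ ($H = 1 \cdot 18 \left(-3\right) - 5 = 1 \left(-54\right) - 5 = -54 - 5 = -59$)
$\left(3 + H\right) 2 Y{\left(-76,-6 \right)} = \left(3 - 59\right) 2 \left(-6\right) = \left(-56\right) 2 \left(-6\right) = \left(-112\right) \left(-6\right) = 672$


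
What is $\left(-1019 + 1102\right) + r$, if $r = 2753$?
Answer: $2836$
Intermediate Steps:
$\left(-1019 + 1102\right) + r = \left(-1019 + 1102\right) + 2753 = 83 + 2753 = 2836$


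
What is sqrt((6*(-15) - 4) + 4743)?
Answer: sqrt(4649) ≈ 68.184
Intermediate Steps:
sqrt((6*(-15) - 4) + 4743) = sqrt((-90 - 4) + 4743) = sqrt(-94 + 4743) = sqrt(4649)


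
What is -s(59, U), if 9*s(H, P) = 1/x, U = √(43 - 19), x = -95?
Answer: 1/855 ≈ 0.0011696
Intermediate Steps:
U = 2*√6 (U = √24 = 2*√6 ≈ 4.8990)
s(H, P) = -1/855 (s(H, P) = (⅑)/(-95) = (⅑)*(-1/95) = -1/855)
-s(59, U) = -1*(-1/855) = 1/855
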